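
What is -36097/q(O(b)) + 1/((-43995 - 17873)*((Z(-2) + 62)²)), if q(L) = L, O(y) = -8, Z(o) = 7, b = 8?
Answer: 2658124855537/589107096 ≈ 4512.1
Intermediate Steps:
-36097/q(O(b)) + 1/((-43995 - 17873)*((Z(-2) + 62)²)) = -36097/(-8) + 1/((-43995 - 17873)*((7 + 62)²)) = -36097*(-⅛) + 1/((-61868)*(69²)) = 36097/8 - 1/61868/4761 = 36097/8 - 1/61868*1/4761 = 36097/8 - 1/294553548 = 2658124855537/589107096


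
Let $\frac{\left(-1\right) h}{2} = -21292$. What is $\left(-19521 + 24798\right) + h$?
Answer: $47861$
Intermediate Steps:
$h = 42584$ ($h = \left(-2\right) \left(-21292\right) = 42584$)
$\left(-19521 + 24798\right) + h = \left(-19521 + 24798\right) + 42584 = 5277 + 42584 = 47861$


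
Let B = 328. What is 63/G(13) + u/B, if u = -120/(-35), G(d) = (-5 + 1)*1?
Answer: -18069/1148 ≈ -15.740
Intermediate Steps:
G(d) = -4 (G(d) = -4*1 = -4)
u = 24/7 (u = -120*(-1/35) = 24/7 ≈ 3.4286)
63/G(13) + u/B = 63/(-4) + (24/7)/328 = 63*(-¼) + (24/7)*(1/328) = -63/4 + 3/287 = -18069/1148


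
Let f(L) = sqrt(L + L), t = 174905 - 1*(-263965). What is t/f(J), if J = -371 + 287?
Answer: -73145*I*sqrt(42)/14 ≈ -33860.0*I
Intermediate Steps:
J = -84
t = 438870 (t = 174905 + 263965 = 438870)
f(L) = sqrt(2)*sqrt(L) (f(L) = sqrt(2*L) = sqrt(2)*sqrt(L))
t/f(J) = 438870/((sqrt(2)*sqrt(-84))) = 438870/((sqrt(2)*(2*I*sqrt(21)))) = 438870/((2*I*sqrt(42))) = 438870*(-I*sqrt(42)/84) = -73145*I*sqrt(42)/14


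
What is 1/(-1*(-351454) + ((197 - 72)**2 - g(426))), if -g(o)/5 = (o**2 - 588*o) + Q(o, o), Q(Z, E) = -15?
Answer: 1/21944 ≈ 4.5571e-5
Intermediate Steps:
g(o) = 75 - 5*o**2 + 2940*o (g(o) = -5*((o**2 - 588*o) - 15) = -5*(-15 + o**2 - 588*o) = 75 - 5*o**2 + 2940*o)
1/(-1*(-351454) + ((197 - 72)**2 - g(426))) = 1/(-1*(-351454) + ((197 - 72)**2 - (75 - 5*426**2 + 2940*426))) = 1/(351454 + (125**2 - (75 - 5*181476 + 1252440))) = 1/(351454 + (15625 - (75 - 907380 + 1252440))) = 1/(351454 + (15625 - 1*345135)) = 1/(351454 + (15625 - 345135)) = 1/(351454 - 329510) = 1/21944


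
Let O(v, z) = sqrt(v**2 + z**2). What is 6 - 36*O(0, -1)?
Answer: -30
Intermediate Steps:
6 - 36*O(0, -1) = 6 - 36*sqrt(0**2 + (-1)**2) = 6 - 36*sqrt(0 + 1) = 6 - 36*sqrt(1) = 6 - 36*1 = 6 - 36 = -30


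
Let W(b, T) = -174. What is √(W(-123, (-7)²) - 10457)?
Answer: I*√10631 ≈ 103.11*I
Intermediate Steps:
√(W(-123, (-7)²) - 10457) = √(-174 - 10457) = √(-10631) = I*√10631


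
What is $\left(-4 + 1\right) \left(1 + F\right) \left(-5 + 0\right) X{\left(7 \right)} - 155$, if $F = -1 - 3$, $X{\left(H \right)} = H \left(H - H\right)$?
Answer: $-155$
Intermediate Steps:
$X{\left(H \right)} = 0$ ($X{\left(H \right)} = H 0 = 0$)
$F = -4$ ($F = -1 - 3 = -4$)
$\left(-4 + 1\right) \left(1 + F\right) \left(-5 + 0\right) X{\left(7 \right)} - 155 = \left(-4 + 1\right) \left(1 - 4\right) \left(-5 + 0\right) 0 - 155 = \left(-3\right) \left(-3\right) \left(-5\right) 0 - 155 = 9 \left(-5\right) 0 - 155 = \left(-45\right) 0 - 155 = 0 - 155 = -155$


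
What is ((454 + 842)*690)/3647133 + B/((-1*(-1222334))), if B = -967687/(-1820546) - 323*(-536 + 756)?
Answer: 49891457583519/266719930741628 ≈ 0.18706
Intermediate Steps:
B = -18481004439/260078 (B = -967687*(-1/1820546) - 323*220 = 138241/260078 - 1*71060 = 138241/260078 - 71060 = -18481004439/260078 ≈ -71060.)
((454 + 842)*690)/3647133 + B/((-1*(-1222334))) = ((454 + 842)*690)/3647133 - 18481004439/(260078*((-1*(-1222334)))) = (1296*690)*(1/3647133) - 18481004439/260078/1222334 = 894240*(1/3647133) - 18481004439/260078*1/1222334 = 1440/5873 - 18481004439/317902182052 = 49891457583519/266719930741628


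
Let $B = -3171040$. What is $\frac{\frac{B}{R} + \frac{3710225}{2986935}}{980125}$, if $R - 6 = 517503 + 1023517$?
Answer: $- \frac{75082743431}{90229219469314275} \approx -8.3213 \cdot 10^{-7}$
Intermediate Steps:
$R = 1541026$ ($R = 6 + \left(517503 + 1023517\right) = 6 + 1541020 = 1541026$)
$\frac{\frac{B}{R} + \frac{3710225}{2986935}}{980125} = \frac{- \frac{3171040}{1541026} + \frac{3710225}{2986935}}{980125} = \left(\left(-3171040\right) \frac{1}{1541026} + 3710225 \cdot \frac{1}{2986935}\right) \frac{1}{980125} = \left(- \frac{1585520}{770513} + \frac{742045}{597387}\right) \frac{1}{980125} = \left(- \frac{375413717155}{460294449531}\right) \frac{1}{980125} = - \frac{75082743431}{90229219469314275}$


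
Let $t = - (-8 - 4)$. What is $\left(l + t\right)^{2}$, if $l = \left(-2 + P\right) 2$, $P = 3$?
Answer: $196$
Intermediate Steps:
$l = 2$ ($l = \left(-2 + 3\right) 2 = 1 \cdot 2 = 2$)
$t = 12$ ($t = - (-8 - 4) = \left(-1\right) \left(-12\right) = 12$)
$\left(l + t\right)^{2} = \left(2 + 12\right)^{2} = 14^{2} = 196$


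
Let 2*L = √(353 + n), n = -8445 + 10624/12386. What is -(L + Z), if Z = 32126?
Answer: -32126 - I*√77580398423/6193 ≈ -32126.0 - 44.975*I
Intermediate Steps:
n = -52294573/6193 (n = -8445 + 10624*(1/12386) = -8445 + 5312/6193 = -52294573/6193 ≈ -8444.1)
L = I*√77580398423/6193 (L = √(353 - 52294573/6193)/2 = √(-50108444/6193)/2 = (2*I*√77580398423/6193)/2 = I*√77580398423/6193 ≈ 44.975*I)
-(L + Z) = -(I*√77580398423/6193 + 32126) = -(32126 + I*√77580398423/6193) = -32126 - I*√77580398423/6193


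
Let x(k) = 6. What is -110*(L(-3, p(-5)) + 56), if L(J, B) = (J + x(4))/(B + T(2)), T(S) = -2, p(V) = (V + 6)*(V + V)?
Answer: -12265/2 ≈ -6132.5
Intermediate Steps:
p(V) = 2*V*(6 + V) (p(V) = (6 + V)*(2*V) = 2*V*(6 + V))
L(J, B) = (6 + J)/(-2 + B) (L(J, B) = (J + 6)/(B - 2) = (6 + J)/(-2 + B))
-110*(L(-3, p(-5)) + 56) = -110*((6 - 3)/(-2 + 2*(-5)*(6 - 5)) + 56) = -110*(3/(-2 + 2*(-5)*1) + 56) = -110*(3/(-2 - 10) + 56) = -110*(3/(-12) + 56) = -110*(-1/12*3 + 56) = -110*(-¼ + 56) = -110*223/4 = -12265/2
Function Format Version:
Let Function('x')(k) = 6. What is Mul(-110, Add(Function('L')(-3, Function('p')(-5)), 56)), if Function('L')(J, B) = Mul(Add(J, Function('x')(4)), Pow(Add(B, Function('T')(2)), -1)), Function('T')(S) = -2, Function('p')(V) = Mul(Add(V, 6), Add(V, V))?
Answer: Rational(-12265, 2) ≈ -6132.5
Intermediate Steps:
Function('p')(V) = Mul(2, V, Add(6, V)) (Function('p')(V) = Mul(Add(6, V), Mul(2, V)) = Mul(2, V, Add(6, V)))
Function('L')(J, B) = Mul(Pow(Add(-2, B), -1), Add(6, J)) (Function('L')(J, B) = Mul(Add(J, 6), Pow(Add(B, -2), -1)) = Mul(Add(6, J), Pow(Add(-2, B), -1)) = Mul(Pow(Add(-2, B), -1), Add(6, J)))
Mul(-110, Add(Function('L')(-3, Function('p')(-5)), 56)) = Mul(-110, Add(Mul(Pow(Add(-2, Mul(2, -5, Add(6, -5))), -1), Add(6, -3)), 56)) = Mul(-110, Add(Mul(Pow(Add(-2, Mul(2, -5, 1)), -1), 3), 56)) = Mul(-110, Add(Mul(Pow(Add(-2, -10), -1), 3), 56)) = Mul(-110, Add(Mul(Pow(-12, -1), 3), 56)) = Mul(-110, Add(Mul(Rational(-1, 12), 3), 56)) = Mul(-110, Add(Rational(-1, 4), 56)) = Mul(-110, Rational(223, 4)) = Rational(-12265, 2)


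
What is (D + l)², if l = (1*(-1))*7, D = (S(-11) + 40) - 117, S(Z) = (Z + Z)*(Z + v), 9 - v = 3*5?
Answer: 84100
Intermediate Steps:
v = -6 (v = 9 - 3*5 = 9 - 1*15 = 9 - 15 = -6)
S(Z) = 2*Z*(-6 + Z) (S(Z) = (Z + Z)*(Z - 6) = (2*Z)*(-6 + Z) = 2*Z*(-6 + Z))
D = 297 (D = (2*(-11)*(-6 - 11) + 40) - 117 = (2*(-11)*(-17) + 40) - 117 = (374 + 40) - 117 = 414 - 117 = 297)
l = -7 (l = -1*7 = -7)
(D + l)² = (297 - 7)² = 290² = 84100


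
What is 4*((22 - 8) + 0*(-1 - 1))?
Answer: 56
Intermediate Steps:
4*((22 - 8) + 0*(-1 - 1)) = 4*(14 + 0*(-2)) = 4*(14 + 0) = 4*14 = 56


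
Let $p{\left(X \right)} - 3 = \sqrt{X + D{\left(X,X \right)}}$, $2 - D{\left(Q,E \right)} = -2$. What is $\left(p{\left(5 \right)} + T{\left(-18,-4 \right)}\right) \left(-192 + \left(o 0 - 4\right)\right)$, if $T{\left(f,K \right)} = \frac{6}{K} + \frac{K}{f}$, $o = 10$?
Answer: $- \frac{8330}{9} \approx -925.56$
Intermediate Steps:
$D{\left(Q,E \right)} = 4$ ($D{\left(Q,E \right)} = 2 - -2 = 2 + 2 = 4$)
$p{\left(X \right)} = 3 + \sqrt{4 + X}$ ($p{\left(X \right)} = 3 + \sqrt{X + 4} = 3 + \sqrt{4 + X}$)
$\left(p{\left(5 \right)} + T{\left(-18,-4 \right)}\right) \left(-192 + \left(o 0 - 4\right)\right) = \left(\left(3 + \sqrt{4 + 5}\right) + \left(\frac{6}{-4} - \frac{4}{-18}\right)\right) \left(-192 + \left(10 \cdot 0 - 4\right)\right) = \left(\left(3 + \sqrt{9}\right) + \left(6 \left(- \frac{1}{4}\right) - - \frac{2}{9}\right)\right) \left(-192 + \left(0 - 4\right)\right) = \left(\left(3 + 3\right) + \left(- \frac{3}{2} + \frac{2}{9}\right)\right) \left(-192 - 4\right) = \left(6 - \frac{23}{18}\right) \left(-196\right) = \frac{85}{18} \left(-196\right) = - \frac{8330}{9}$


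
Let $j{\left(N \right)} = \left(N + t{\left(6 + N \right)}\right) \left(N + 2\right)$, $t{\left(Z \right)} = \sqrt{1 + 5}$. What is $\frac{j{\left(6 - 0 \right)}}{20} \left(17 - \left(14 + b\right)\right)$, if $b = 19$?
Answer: $- \frac{192}{5} - \frac{32 \sqrt{6}}{5} \approx -54.077$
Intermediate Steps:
$t{\left(Z \right)} = \sqrt{6}$
$j{\left(N \right)} = \left(2 + N\right) \left(N + \sqrt{6}\right)$ ($j{\left(N \right)} = \left(N + \sqrt{6}\right) \left(N + 2\right) = \left(N + \sqrt{6}\right) \left(2 + N\right) = \left(2 + N\right) \left(N + \sqrt{6}\right)$)
$\frac{j{\left(6 - 0 \right)}}{20} \left(17 - \left(14 + b\right)\right) = \frac{\left(6 - 0\right)^{2} + 2 \left(6 - 0\right) + 2 \sqrt{6} + \left(6 - 0\right) \sqrt{6}}{20} \left(17 - 33\right) = \left(\left(6 + 0\right)^{2} + 2 \left(6 + 0\right) + 2 \sqrt{6} + \left(6 + 0\right) \sqrt{6}\right) \frac{1}{20} \left(17 - 33\right) = \left(6^{2} + 2 \cdot 6 + 2 \sqrt{6} + 6 \sqrt{6}\right) \frac{1}{20} \left(17 - 33\right) = \left(36 + 12 + 2 \sqrt{6} + 6 \sqrt{6}\right) \frac{1}{20} \left(-16\right) = \left(48 + 8 \sqrt{6}\right) \frac{1}{20} \left(-16\right) = \left(\frac{12}{5} + \frac{2 \sqrt{6}}{5}\right) \left(-16\right) = - \frac{192}{5} - \frac{32 \sqrt{6}}{5}$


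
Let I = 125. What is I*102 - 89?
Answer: 12661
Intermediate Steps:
I*102 - 89 = 125*102 - 89 = 12750 - 89 = 12661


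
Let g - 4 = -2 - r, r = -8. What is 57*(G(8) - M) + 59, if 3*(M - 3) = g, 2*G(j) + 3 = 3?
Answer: -302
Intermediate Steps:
G(j) = 0 (G(j) = -3/2 + (½)*3 = -3/2 + 3/2 = 0)
g = 10 (g = 4 + (-2 - 1*(-8)) = 4 + (-2 + 8) = 4 + 6 = 10)
M = 19/3 (M = 3 + (⅓)*10 = 3 + 10/3 = 19/3 ≈ 6.3333)
57*(G(8) - M) + 59 = 57*(0 - 1*19/3) + 59 = 57*(0 - 19/3) + 59 = 57*(-19/3) + 59 = -361 + 59 = -302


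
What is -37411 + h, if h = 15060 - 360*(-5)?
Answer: -20551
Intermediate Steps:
h = 16860 (h = 15060 - 1*(-1800) = 15060 + 1800 = 16860)
-37411 + h = -37411 + 16860 = -20551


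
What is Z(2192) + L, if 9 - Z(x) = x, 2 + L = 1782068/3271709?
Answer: -7146902097/3271709 ≈ -2184.5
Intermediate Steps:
L = -4761350/3271709 (L = -2 + 1782068/3271709 = -4761350/3271709 ≈ -1.4553)
Z(x) = 9 - x
Z(2192) + L = (9 - 1*2192) - 4761350/3271709 = (9 - 2192) - 4761350/3271709 = -2183 - 4761350/3271709 = -7146902097/3271709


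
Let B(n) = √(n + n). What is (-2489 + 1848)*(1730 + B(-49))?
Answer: -1108930 - 4487*I*√2 ≈ -1.1089e+6 - 6345.6*I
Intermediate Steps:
B(n) = √2*√n (B(n) = √(2*n) = √2*√n)
(-2489 + 1848)*(1730 + B(-49)) = (-2489 + 1848)*(1730 + √2*√(-49)) = -641*(1730 + √2*(7*I)) = -641*(1730 + 7*I*√2) = -1108930 - 4487*I*√2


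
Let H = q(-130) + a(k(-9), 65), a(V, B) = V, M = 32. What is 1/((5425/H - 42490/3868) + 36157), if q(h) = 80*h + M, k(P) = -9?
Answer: 20069118/725408148211 ≈ 2.7666e-5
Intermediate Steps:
q(h) = 32 + 80*h (q(h) = 80*h + 32 = 32 + 80*h)
H = -10377 (H = (32 + 80*(-130)) - 9 = (32 - 10400) - 9 = -10368 - 9 = -10377)
1/((5425/H - 42490/3868) + 36157) = 1/((5425/(-10377) - 42490/3868) + 36157) = 1/((5425*(-1/10377) - 42490*1/3868) + 36157) = 1/((-5425/10377 - 21245/1934) + 36157) = 1/(-230951315/20069118 + 36157) = 1/(725408148211/20069118) = 20069118/725408148211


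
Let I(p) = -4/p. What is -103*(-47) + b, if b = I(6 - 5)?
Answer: 4837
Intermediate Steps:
b = -4 (b = -4/(6 - 5) = -4/1 = -4*1 = -4)
-103*(-47) + b = -103*(-47) - 4 = 4841 - 4 = 4837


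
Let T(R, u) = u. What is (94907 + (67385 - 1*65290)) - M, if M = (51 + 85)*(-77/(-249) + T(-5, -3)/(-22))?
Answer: 265522490/2739 ≈ 96941.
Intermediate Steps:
M = 165988/2739 (M = (51 + 85)*(-77/(-249) - 3/(-22)) = 136*(-77*(-1/249) - 3*(-1/22)) = 136*(77/249 + 3/22) = 136*(2441/5478) = 165988/2739 ≈ 60.602)
(94907 + (67385 - 1*65290)) - M = (94907 + (67385 - 1*65290)) - 1*165988/2739 = (94907 + (67385 - 65290)) - 165988/2739 = (94907 + 2095) - 165988/2739 = 97002 - 165988/2739 = 265522490/2739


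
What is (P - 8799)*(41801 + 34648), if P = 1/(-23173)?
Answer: -15587892081372/23173 ≈ -6.7267e+8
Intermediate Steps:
P = -1/23173 ≈ -4.3154e-5
(P - 8799)*(41801 + 34648) = (-1/23173 - 8799)*(41801 + 34648) = -203899228/23173*76449 = -15587892081372/23173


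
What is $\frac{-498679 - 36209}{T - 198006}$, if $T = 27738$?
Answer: $\frac{44574}{14189} \approx 3.1414$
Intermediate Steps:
$\frac{-498679 - 36209}{T - 198006} = \frac{-498679 - 36209}{27738 - 198006} = - \frac{534888}{-170268} = \left(-534888\right) \left(- \frac{1}{170268}\right) = \frac{44574}{14189}$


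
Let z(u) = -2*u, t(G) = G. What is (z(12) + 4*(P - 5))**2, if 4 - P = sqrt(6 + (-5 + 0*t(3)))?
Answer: 1024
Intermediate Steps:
P = 3 (P = 4 - sqrt(6 + (-5 + 0*3)) = 4 - sqrt(6 + (-5 + 0)) = 4 - sqrt(6 - 5) = 4 - sqrt(1) = 4 - 1*1 = 4 - 1 = 3)
(z(12) + 4*(P - 5))**2 = (-2*12 + 4*(3 - 5))**2 = (-24 + 4*(-2))**2 = (-24 - 8)**2 = (-32)**2 = 1024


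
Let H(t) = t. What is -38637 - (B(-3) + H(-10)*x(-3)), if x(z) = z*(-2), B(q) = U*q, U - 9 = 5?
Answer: -38535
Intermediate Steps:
U = 14 (U = 9 + 5 = 14)
B(q) = 14*q
x(z) = -2*z
-38637 - (B(-3) + H(-10)*x(-3)) = -38637 - (14*(-3) - (-20)*(-3)) = -38637 - (-42 - 10*6) = -38637 - (-42 - 60) = -38637 - 1*(-102) = -38637 + 102 = -38535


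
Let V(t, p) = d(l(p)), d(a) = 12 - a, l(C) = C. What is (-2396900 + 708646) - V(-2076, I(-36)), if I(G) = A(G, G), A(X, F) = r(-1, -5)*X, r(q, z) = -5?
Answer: -1688086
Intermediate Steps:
A(X, F) = -5*X
I(G) = -5*G
V(t, p) = 12 - p
(-2396900 + 708646) - V(-2076, I(-36)) = (-2396900 + 708646) - (12 - (-5)*(-36)) = -1688254 - (12 - 1*180) = -1688254 - (12 - 180) = -1688254 - 1*(-168) = -1688254 + 168 = -1688086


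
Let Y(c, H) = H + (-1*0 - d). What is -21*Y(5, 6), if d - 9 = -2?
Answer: 21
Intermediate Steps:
d = 7 (d = 9 - 2 = 7)
Y(c, H) = -7 + H (Y(c, H) = H + (-1*0 - 1*7) = H + (0 - 7) = H - 7 = -7 + H)
-21*Y(5, 6) = -21*(-7 + 6) = -21*(-1) = 21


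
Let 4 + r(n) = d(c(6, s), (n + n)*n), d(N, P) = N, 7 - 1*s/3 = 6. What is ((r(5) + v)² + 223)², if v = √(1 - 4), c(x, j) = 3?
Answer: 48829 - 884*I*√3 ≈ 48829.0 - 1531.1*I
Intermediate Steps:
s = 3 (s = 21 - 3*6 = 21 - 18 = 3)
v = I*√3 (v = √(-3) = I*√3 ≈ 1.732*I)
r(n) = -1 (r(n) = -4 + 3 = -1)
((r(5) + v)² + 223)² = ((-1 + I*√3)² + 223)² = (223 + (-1 + I*√3)²)²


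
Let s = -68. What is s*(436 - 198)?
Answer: -16184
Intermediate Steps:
s*(436 - 198) = -68*(436 - 198) = -68*238 = -16184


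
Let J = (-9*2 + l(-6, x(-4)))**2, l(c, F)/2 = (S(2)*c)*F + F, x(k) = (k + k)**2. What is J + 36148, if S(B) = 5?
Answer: 13949048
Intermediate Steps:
x(k) = 4*k**2 (x(k) = (2*k)**2 = 4*k**2)
l(c, F) = 2*F + 10*F*c (l(c, F) = 2*((5*c)*F + F) = 2*(5*F*c + F) = 2*(F + 5*F*c) = 2*F + 10*F*c)
J = 13912900 (J = (-9*2 + 2*(4*(-4)**2)*(1 + 5*(-6)))**2 = (-18 + 2*(4*16)*(1 - 30))**2 = (-18 + 2*64*(-29))**2 = (-18 - 3712)**2 = (-3730)**2 = 13912900)
J + 36148 = 13912900 + 36148 = 13949048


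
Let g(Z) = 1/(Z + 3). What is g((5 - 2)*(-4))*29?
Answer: -29/9 ≈ -3.2222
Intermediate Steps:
g(Z) = 1/(3 + Z)
g((5 - 2)*(-4))*29 = 29/(3 + (5 - 2)*(-4)) = 29/(3 + 3*(-4)) = 29/(3 - 12) = 29/(-9) = -⅑*29 = -29/9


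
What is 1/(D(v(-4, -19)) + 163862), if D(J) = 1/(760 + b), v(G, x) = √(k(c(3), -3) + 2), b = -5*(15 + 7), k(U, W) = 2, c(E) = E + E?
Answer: 650/106510301 ≈ 6.1027e-6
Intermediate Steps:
c(E) = 2*E
b = -110 (b = -5*22 = -110)
v(G, x) = 2 (v(G, x) = √(2 + 2) = √4 = 2)
D(J) = 1/650 (D(J) = 1/(760 - 110) = 1/650)
1/(D(v(-4, -19)) + 163862) = 1/(1/650 + 163862) = 1/(106510301/650) = 650/106510301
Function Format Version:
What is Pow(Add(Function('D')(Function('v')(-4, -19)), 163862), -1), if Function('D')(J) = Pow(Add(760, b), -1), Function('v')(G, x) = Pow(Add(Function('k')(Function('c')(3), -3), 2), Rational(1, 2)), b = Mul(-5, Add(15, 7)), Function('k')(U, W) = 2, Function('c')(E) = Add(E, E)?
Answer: Rational(650, 106510301) ≈ 6.1027e-6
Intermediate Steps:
Function('c')(E) = Mul(2, E)
b = -110 (b = Mul(-5, 22) = -110)
Function('v')(G, x) = 2 (Function('v')(G, x) = Pow(Add(2, 2), Rational(1, 2)) = Pow(4, Rational(1, 2)) = 2)
Function('D')(J) = Rational(1, 650) (Function('D')(J) = Pow(Add(760, -110), -1) = Pow(650, -1) = Rational(1, 650))
Pow(Add(Function('D')(Function('v')(-4, -19)), 163862), -1) = Pow(Add(Rational(1, 650), 163862), -1) = Pow(Rational(106510301, 650), -1) = Rational(650, 106510301)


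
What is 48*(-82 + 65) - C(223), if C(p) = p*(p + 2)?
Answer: -50991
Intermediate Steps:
C(p) = p*(2 + p)
48*(-82 + 65) - C(223) = 48*(-82 + 65) - 223*(2 + 223) = 48*(-17) - 223*225 = -816 - 1*50175 = -816 - 50175 = -50991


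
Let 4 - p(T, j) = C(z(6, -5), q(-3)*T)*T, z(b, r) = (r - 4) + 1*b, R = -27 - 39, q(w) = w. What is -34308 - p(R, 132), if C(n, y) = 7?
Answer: -34774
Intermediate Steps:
R = -66
z(b, r) = -4 + b + r (z(b, r) = (-4 + r) + b = -4 + b + r)
p(T, j) = 4 - 7*T
-34308 - p(R, 132) = -34308 - (4 - 7*(-66)) = -34308 - (4 + 462) = -34308 - 1*466 = -34308 - 466 = -34774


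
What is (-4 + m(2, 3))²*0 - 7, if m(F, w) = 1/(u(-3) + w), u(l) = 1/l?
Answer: -7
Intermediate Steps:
m(F, w) = 1/(-⅓ + w) (m(F, w) = 1/(1/(-3) + w) = 1/(-⅓ + w))
(-4 + m(2, 3))²*0 - 7 = (-4 + 3/(-1 + 3*3))²*0 - 7 = (-4 + 3/(-1 + 9))²*0 - 7 = (-4 + 3/8)²*0 - 7 = (-29/8)²*0 - 7 = (841/64)*0 - 7 = 0 - 7 = -7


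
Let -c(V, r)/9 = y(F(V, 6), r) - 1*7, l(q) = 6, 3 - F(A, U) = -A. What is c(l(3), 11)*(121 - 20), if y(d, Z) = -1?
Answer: 7272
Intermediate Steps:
F(A, U) = 3 + A (F(A, U) = 3 - (-1)*A = 3 + A)
c(V, r) = 72 (c(V, r) = -9*(-1 - 1*7) = -9*(-1 - 7) = -9*(-8) = 72)
c(l(3), 11)*(121 - 20) = 72*(121 - 20) = 72*101 = 7272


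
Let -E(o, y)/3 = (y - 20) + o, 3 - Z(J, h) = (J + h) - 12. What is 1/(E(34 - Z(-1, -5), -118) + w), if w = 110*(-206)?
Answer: -1/22285 ≈ -4.4873e-5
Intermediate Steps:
w = -22660
Z(J, h) = 15 - J - h (Z(J, h) = 3 - ((J + h) - 12) = 3 - (-12 + J + h) = 3 + (12 - J - h) = 15 - J - h)
E(o, y) = 60 - 3*o - 3*y (E(o, y) = -3*((y - 20) + o) = -3*((-20 + y) + o) = -3*(-20 + o + y) = 60 - 3*o - 3*y)
1/(E(34 - Z(-1, -5), -118) + w) = 1/((60 - 3*(34 - (15 - 1*(-1) - 1*(-5))) - 3*(-118)) - 22660) = 1/((60 - 3*(34 - (15 + 1 + 5)) + 354) - 22660) = 1/((60 - 3*(34 - 1*21) + 354) - 22660) = 1/((60 - 3*(34 - 21) + 354) - 22660) = 1/((60 - 3*13 + 354) - 22660) = 1/((60 - 39 + 354) - 22660) = 1/(375 - 22660) = 1/(-22285) = -1/22285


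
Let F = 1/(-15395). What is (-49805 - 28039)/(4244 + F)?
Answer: -399469460/21778793 ≈ -18.342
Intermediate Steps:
F = -1/15395 ≈ -6.4956e-5
(-49805 - 28039)/(4244 + F) = (-49805 - 28039)/(4244 - 1/15395) = -77844/65336379/15395 = -77844*15395/65336379 = -399469460/21778793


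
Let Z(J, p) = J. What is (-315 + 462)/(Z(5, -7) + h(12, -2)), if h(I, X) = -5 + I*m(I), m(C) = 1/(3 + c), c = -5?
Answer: -49/2 ≈ -24.500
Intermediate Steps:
m(C) = -½ (m(C) = 1/(3 - 5) = 1/(-2) = -½)
h(I, X) = -5 - I/2 (h(I, X) = -5 + I*(-½) = -5 - I/2)
(-315 + 462)/(Z(5, -7) + h(12, -2)) = (-315 + 462)/(5 + (-5 - ½*12)) = 147/(5 + (-5 - 6)) = 147/(5 - 11) = 147/(-6) = 147*(-⅙) = -49/2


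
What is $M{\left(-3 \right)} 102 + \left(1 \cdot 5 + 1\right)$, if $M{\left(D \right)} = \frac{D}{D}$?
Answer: $108$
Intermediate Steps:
$M{\left(D \right)} = 1$
$M{\left(-3 \right)} 102 + \left(1 \cdot 5 + 1\right) = 1 \cdot 102 + \left(1 \cdot 5 + 1\right) = 102 + \left(5 + 1\right) = 102 + 6 = 108$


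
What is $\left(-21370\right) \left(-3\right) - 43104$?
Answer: $21006$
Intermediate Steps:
$\left(-21370\right) \left(-3\right) - 43104 = 64110 - 43104 = 21006$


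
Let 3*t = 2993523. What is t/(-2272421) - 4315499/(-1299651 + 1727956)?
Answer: -10234010842584/973289276405 ≈ -10.515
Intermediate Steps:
t = 997841 (t = (1/3)*2993523 = 997841)
t/(-2272421) - 4315499/(-1299651 + 1727956) = 997841/(-2272421) - 4315499/(-1299651 + 1727956) = 997841*(-1/2272421) - 4315499/428305 = -997841/2272421 - 4315499*1/428305 = -997841/2272421 - 4315499/428305 = -10234010842584/973289276405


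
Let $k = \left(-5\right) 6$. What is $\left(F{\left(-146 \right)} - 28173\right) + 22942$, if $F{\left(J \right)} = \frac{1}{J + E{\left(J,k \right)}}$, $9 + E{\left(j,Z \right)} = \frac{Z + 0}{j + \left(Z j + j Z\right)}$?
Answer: $- \frac{3492219907}{667600} \approx -5231.0$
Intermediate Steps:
$k = -30$
$E{\left(j,Z \right)} = -9 + \frac{Z}{j + 2 Z j}$ ($E{\left(j,Z \right)} = -9 + \frac{Z + 0}{j + \left(Z j + j Z\right)} = -9 + \frac{Z}{j + \left(Z j + Z j\right)} = -9 + \frac{Z}{j + 2 Z j}$)
$F{\left(J \right)} = \frac{1}{J - \frac{-30 + 531 J}{59 J}}$ ($F{\left(J \right)} = \frac{1}{J + \frac{-30 - 9 J - - 540 J}{J \left(1 + 2 \left(-30\right)\right)}} = \frac{1}{J + \frac{-30 - 9 J + 540 J}{J \left(1 - 60\right)}} = \frac{1}{J + \frac{-30 + 531 J}{J \left(-59\right)}} = \frac{1}{J + \frac{1}{J} \left(- \frac{1}{59}\right) \left(-30 + 531 J\right)} = \frac{1}{J - \frac{-30 + 531 J}{59 J}}$)
$\left(F{\left(-146 \right)} - 28173\right) + 22942 = \left(59 \left(-146\right) \frac{1}{30 - -77526 + 59 \left(-146\right)^{2}} - 28173\right) + 22942 = \left(59 \left(-146\right) \frac{1}{30 + 77526 + 59 \cdot 21316} - 28173\right) + 22942 = \left(59 \left(-146\right) \frac{1}{30 + 77526 + 1257644} - 28173\right) + 22942 = \left(59 \left(-146\right) \frac{1}{1335200} - 28173\right) + 22942 = \left(- \frac{4307}{667600} - 28173\right) + 22942 = - \frac{18808299107}{667600} + 22942 = - \frac{3492219907}{667600}$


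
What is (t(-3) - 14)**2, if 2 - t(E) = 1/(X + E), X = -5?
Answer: 9025/64 ≈ 141.02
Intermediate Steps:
t(E) = 2 - 1/(-5 + E)
(t(-3) - 14)**2 = ((-11 + 2*(-3))/(-5 - 3) - 14)**2 = ((-11 - 6)/(-8) - 14)**2 = (-1/8*(-17) - 14)**2 = (17/8 - 14)**2 = (-95/8)**2 = 9025/64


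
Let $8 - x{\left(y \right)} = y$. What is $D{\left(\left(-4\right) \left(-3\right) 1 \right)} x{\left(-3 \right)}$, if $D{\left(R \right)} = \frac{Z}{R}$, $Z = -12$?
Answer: $-11$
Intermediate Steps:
$D{\left(R \right)} = - \frac{12}{R}$
$x{\left(y \right)} = 8 - y$
$D{\left(\left(-4\right) \left(-3\right) 1 \right)} x{\left(-3 \right)} = - \frac{12}{\left(-4\right) \left(-3\right) 1} \left(8 - -3\right) = - \frac{12}{12 \cdot 1} \left(8 + 3\right) = - \frac{12}{12} \cdot 11 = \left(-12\right) \frac{1}{12} \cdot 11 = \left(-1\right) 11 = -11$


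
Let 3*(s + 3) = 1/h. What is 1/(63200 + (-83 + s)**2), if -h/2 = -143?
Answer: 736164/51970086169 ≈ 1.4165e-5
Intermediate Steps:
h = 286 (h = -2*(-143) = 286)
s = -2573/858 (s = -3 + (1/3)/286 = -3 + (1/3)*(1/286) = -3 + 1/858 = -2573/858 ≈ -2.9988)
1/(63200 + (-83 + s)**2) = 1/(63200 + (-83 - 2573/858)**2) = 1/(63200 + (-73787/858)**2) = 1/(63200 + 5444521369/736164) = 1/(51970086169/736164) = 736164/51970086169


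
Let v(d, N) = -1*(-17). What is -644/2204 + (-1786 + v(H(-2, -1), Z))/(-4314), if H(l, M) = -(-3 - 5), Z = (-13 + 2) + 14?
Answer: 280165/2377014 ≈ 0.11786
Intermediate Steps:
Z = 3 (Z = -11 + 14 = 3)
H(l, M) = 8 (H(l, M) = -1*(-8) = 8)
v(d, N) = 17
-644/2204 + (-1786 + v(H(-2, -1), Z))/(-4314) = -644/2204 + (-1786 + 17)/(-4314) = -644*1/2204 - 1769*(-1/4314) = -161/551 + 1769/4314 = 280165/2377014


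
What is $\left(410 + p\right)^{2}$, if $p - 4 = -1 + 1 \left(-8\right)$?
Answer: $164025$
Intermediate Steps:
$p = -5$ ($p = 4 + \left(-1 + 1 \left(-8\right)\right) = 4 - 9 = -5$)
$\left(410 + p\right)^{2} = \left(410 - 5\right)^{2} = 405^{2} = 164025$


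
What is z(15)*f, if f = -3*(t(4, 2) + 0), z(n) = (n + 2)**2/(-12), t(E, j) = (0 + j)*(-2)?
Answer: -289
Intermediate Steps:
t(E, j) = -2*j (t(E, j) = j*(-2) = -2*j)
z(n) = -(2 + n)**2/12 (z(n) = (2 + n)**2*(-1/12) = -(2 + n)**2/12)
f = 12 (f = -3*(-2*2 + 0) = -3*(-4 + 0) = -3*(-4) = 12)
z(15)*f = -(2 + 15)**2/12*12 = -1/12*17**2*12 = -1/12*289*12 = -289/12*12 = -289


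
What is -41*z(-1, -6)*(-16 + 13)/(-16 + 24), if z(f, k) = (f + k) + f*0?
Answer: -861/8 ≈ -107.63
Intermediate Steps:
z(f, k) = f + k (z(f, k) = (f + k) + 0 = f + k)
-41*z(-1, -6)*(-16 + 13)/(-16 + 24) = -41*(-1 - 6)*(-16 + 13)/(-16 + 24) = -41*(-7)*(-3/8) = -(-287)*(-3*⅛) = -(-287)*(-3)/8 = -1*861/8 = -861/8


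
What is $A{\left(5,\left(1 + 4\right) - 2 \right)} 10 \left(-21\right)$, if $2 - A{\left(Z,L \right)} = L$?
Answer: $210$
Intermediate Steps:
$A{\left(Z,L \right)} = 2 - L$
$A{\left(5,\left(1 + 4\right) - 2 \right)} 10 \left(-21\right) = \left(2 - \left(\left(1 + 4\right) - 2\right)\right) 10 \left(-21\right) = \left(2 - \left(5 - 2\right)\right) 10 \left(-21\right) = \left(2 - 3\right) 10 \left(-21\right) = \left(-1\right) 10 \left(-21\right) = \left(-10\right) \left(-21\right) = 210$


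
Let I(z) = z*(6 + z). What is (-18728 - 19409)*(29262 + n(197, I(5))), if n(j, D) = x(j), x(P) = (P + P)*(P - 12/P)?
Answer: -4075167272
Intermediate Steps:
x(P) = 2*P*(P - 12/P) (x(P) = (2*P)*(P - 12/P) = 2*P*(P - 12/P))
n(j, D) = -24 + 2*j²
(-18728 - 19409)*(29262 + n(197, I(5))) = (-18728 - 19409)*(29262 + (-24 + 2*197²)) = -38137*(29262 + (-24 + 2*38809)) = -38137*(29262 + (-24 + 77618)) = -38137*(29262 + 77594) = -38137*106856 = -4075167272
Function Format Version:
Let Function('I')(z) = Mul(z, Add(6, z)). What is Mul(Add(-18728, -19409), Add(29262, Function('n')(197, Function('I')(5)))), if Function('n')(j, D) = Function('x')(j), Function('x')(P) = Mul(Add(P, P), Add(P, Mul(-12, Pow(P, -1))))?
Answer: -4075167272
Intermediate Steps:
Function('x')(P) = Mul(2, P, Add(P, Mul(-12, Pow(P, -1)))) (Function('x')(P) = Mul(Mul(2, P), Add(P, Mul(-12, Pow(P, -1)))) = Mul(2, P, Add(P, Mul(-12, Pow(P, -1)))))
Function('n')(j, D) = Add(-24, Mul(2, Pow(j, 2)))
Mul(Add(-18728, -19409), Add(29262, Function('n')(197, Function('I')(5)))) = Mul(Add(-18728, -19409), Add(29262, Add(-24, Mul(2, Pow(197, 2))))) = Mul(-38137, Add(29262, Add(-24, Mul(2, 38809)))) = Mul(-38137, Add(29262, Add(-24, 77618))) = Mul(-38137, Add(29262, 77594)) = Mul(-38137, 106856) = -4075167272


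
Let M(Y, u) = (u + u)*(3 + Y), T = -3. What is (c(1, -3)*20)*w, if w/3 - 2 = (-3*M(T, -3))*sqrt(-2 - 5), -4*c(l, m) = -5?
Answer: 150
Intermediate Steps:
M(Y, u) = 2*u*(3 + Y) (M(Y, u) = (2*u)*(3 + Y) = 2*u*(3 + Y))
c(l, m) = 5/4 (c(l, m) = -1/4*(-5) = 5/4)
w = 6 (w = 6 + 3*((-6*(-3)*(3 - 3))*sqrt(-2 - 5)) = 6 + 3*((-6*(-3)*0)*sqrt(-7)) = 6 + 3*((-3*0)*(I*sqrt(7))) = 6 + 3*(0*(I*sqrt(7))) = 6 + 3*0 = 6 + 0 = 6)
(c(1, -3)*20)*w = ((5/4)*20)*6 = 25*6 = 150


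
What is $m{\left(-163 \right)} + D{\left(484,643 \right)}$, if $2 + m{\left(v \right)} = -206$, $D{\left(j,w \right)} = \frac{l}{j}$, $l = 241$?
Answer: $- \frac{100431}{484} \approx -207.5$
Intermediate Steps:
$D{\left(j,w \right)} = \frac{241}{j}$
$m{\left(v \right)} = -208$ ($m{\left(v \right)} = -2 - 206 = -208$)
$m{\left(-163 \right)} + D{\left(484,643 \right)} = -208 + \frac{241}{484} = - \frac{100431}{484}$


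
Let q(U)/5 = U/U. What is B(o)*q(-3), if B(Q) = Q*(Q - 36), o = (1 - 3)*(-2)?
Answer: -640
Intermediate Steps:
q(U) = 5 (q(U) = 5*(U/U) = 5*1 = 5)
o = 4 (o = -2*(-2) = 4)
B(Q) = Q*(-36 + Q)
B(o)*q(-3) = (4*(-36 + 4))*5 = (4*(-32))*5 = -128*5 = -640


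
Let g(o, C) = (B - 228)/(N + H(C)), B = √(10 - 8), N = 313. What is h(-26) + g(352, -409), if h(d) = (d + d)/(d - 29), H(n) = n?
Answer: 1461/440 - √2/96 ≈ 3.3057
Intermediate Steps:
B = √2 ≈ 1.4142
g(o, C) = (-228 + √2)/(313 + C) (g(o, C) = (√2 - 228)/(313 + C) = (-228 + √2)/(313 + C))
h(d) = 2*d/(-29 + d) (h(d) = (2*d)/(-29 + d) = 2*d/(-29 + d))
h(-26) + g(352, -409) = 2*(-26)/(-29 - 26) + (-228 + √2)/(313 - 409) = 2*(-26)/(-55) + (-228 + √2)/(-96) = 2*(-26)*(-1/55) - (-228 + √2)/96 = 52/55 + (19/8 - √2/96) = 1461/440 - √2/96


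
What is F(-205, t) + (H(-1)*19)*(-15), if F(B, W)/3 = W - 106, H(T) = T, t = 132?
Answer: 363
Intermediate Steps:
F(B, W) = -318 + 3*W (F(B, W) = 3*(W - 106) = 3*(-106 + W) = -318 + 3*W)
F(-205, t) + (H(-1)*19)*(-15) = (-318 + 3*132) - 1*19*(-15) = (-318 + 396) - 19*(-15) = 78 + 285 = 363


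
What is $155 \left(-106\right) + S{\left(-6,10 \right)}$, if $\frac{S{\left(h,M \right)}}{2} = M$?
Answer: $-16410$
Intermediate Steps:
$S{\left(h,M \right)} = 2 M$
$155 \left(-106\right) + S{\left(-6,10 \right)} = 155 \left(-106\right) + 2 \cdot 10 = -16430 + 20 = -16410$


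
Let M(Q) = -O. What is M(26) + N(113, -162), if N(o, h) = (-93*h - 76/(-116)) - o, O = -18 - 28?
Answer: 434990/29 ≈ 15000.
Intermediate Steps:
O = -46
M(Q) = 46 (M(Q) = -1*(-46) = 46)
N(o, h) = 19/29 - o - 93*h (N(o, h) = (-93*h - 76*(-1/116)) - o = (-93*h + 19/29) - o = (19/29 - 93*h) - o = 19/29 - o - 93*h)
M(26) + N(113, -162) = 46 + (19/29 - 1*113 - 93*(-162)) = 46 + (19/29 - 113 + 15066) = 46 + 433656/29 = 434990/29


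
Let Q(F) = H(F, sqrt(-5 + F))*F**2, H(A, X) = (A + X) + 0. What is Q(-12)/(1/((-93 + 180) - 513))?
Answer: 736128 - 61344*I*sqrt(17) ≈ 7.3613e+5 - 2.5293e+5*I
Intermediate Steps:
H(A, X) = A + X
Q(F) = F**2*(F + sqrt(-5 + F)) (Q(F) = (F + sqrt(-5 + F))*F**2 = F**2*(F + sqrt(-5 + F)))
Q(-12)/(1/((-93 + 180) - 513)) = ((-12)**2*(-12 + sqrt(-5 - 12)))/(1/((-93 + 180) - 513)) = (144*(-12 + sqrt(-17)))/(1/(87 - 513)) = (144*(-12 + I*sqrt(17)))/(1/(-426)) = (-1728 + 144*I*sqrt(17))/(-1/426) = (-1728 + 144*I*sqrt(17))*(-426) = 736128 - 61344*I*sqrt(17)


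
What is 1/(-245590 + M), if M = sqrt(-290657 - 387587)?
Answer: -122795/30157563172 - I*sqrt(169561)/30157563172 ≈ -4.0718e-6 - 1.3654e-8*I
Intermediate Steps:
M = 2*I*sqrt(169561) (M = sqrt(-678244) = 2*I*sqrt(169561) ≈ 823.56*I)
1/(-245590 + M) = 1/(-245590 + 2*I*sqrt(169561))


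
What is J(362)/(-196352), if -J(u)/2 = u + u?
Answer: 181/24544 ≈ 0.0073745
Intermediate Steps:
J(u) = -4*u (J(u) = -2*(u + u) = -4*u)
J(362)/(-196352) = -4*362/(-196352) = -1448*(-1/196352) = 181/24544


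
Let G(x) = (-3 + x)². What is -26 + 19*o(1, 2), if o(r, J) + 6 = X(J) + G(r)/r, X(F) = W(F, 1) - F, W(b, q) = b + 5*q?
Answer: 31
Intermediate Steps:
X(F) = 5 (X(F) = (F + 5*1) - F = (F + 5) - F = (5 + F) - F = 5)
o(r, J) = -1 + (-3 + r)²/r (o(r, J) = -6 + (5 + (-3 + r)²/r) = -1 + (-3 + r)²/r)
-26 + 19*o(1, 2) = -26 + 19*(((-3 + 1)² - 1*1)/1) = -26 + 19*(1*((-2)² - 1)) = -26 + 19*(1*(4 - 1)) = -26 + 19*(1*3) = -26 + 19*3 = -26 + 57 = 31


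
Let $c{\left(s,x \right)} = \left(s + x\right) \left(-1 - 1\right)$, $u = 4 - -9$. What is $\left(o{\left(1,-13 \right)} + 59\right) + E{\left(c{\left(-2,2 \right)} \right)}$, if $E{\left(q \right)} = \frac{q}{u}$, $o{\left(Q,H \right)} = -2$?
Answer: $57$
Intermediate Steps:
$u = 13$ ($u = 4 + 9 = 13$)
$c{\left(s,x \right)} = - 2 s - 2 x$ ($c{\left(s,x \right)} = \left(s + x\right) \left(-2\right) = - 2 s - 2 x$)
$E{\left(q \right)} = \frac{q}{13}$
$\left(o{\left(1,-13 \right)} + 59\right) + E{\left(c{\left(-2,2 \right)} \right)} = \left(-2 + 59\right) + \frac{\left(-2\right) \left(-2\right) - 4}{13} = 57 + \frac{4 - 4}{13} = 57 + \frac{1}{13} \cdot 0 = 57 + 0 = 57$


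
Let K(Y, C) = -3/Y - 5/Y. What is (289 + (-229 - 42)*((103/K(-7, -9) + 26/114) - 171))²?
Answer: 101965746600481/207936 ≈ 4.9037e+8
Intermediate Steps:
K(Y, C) = -8/Y
(289 + (-229 - 42)*((103/K(-7, -9) + 26/114) - 171))² = (289 + (-229 - 42)*((103/((-8/(-7))) + 26/114) - 171))² = (289 - 271*((103/((-8*(-⅐))) + 26*(1/114)) - 171))² = (289 - 271*((103/(8/7) + 13/57) - 171))² = (289 - 271*((103*(7/8) + 13/57) - 171))² = (289 - 271*((721/8 + 13/57) - 171))² = (289 - 271*(41201/456 - 171))² = (289 - 271*(-36775/456))² = (289 + 9966025/456)² = (10097809/456)² = 101965746600481/207936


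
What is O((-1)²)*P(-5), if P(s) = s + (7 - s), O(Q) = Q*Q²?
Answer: 7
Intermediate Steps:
O(Q) = Q³
P(s) = 7
O((-1)²)*P(-5) = ((-1)²)³*7 = 1³*7 = 1*7 = 7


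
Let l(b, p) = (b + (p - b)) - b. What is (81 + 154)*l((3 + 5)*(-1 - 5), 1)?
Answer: 11515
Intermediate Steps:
l(b, p) = p - b
(81 + 154)*l((3 + 5)*(-1 - 5), 1) = (81 + 154)*(1 - (3 + 5)*(-1 - 5)) = 235*(1 - 8*(-6)) = 235*(1 - 1*(-48)) = 235*(1 + 48) = 235*49 = 11515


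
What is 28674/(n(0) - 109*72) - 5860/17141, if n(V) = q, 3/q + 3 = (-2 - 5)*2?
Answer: -3045784306/762311693 ≈ -3.9955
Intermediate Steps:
q = -3/17 (q = 3/(-3 + (-2 - 5)*2) = 3/(-3 - 7*2) = 3/(-3 - 14) = 3/(-17) = 3*(-1/17) = -3/17 ≈ -0.17647)
n(V) = -3/17
28674/(n(0) - 109*72) - 5860/17141 = 28674/(-3/17 - 109*72) - 5860/17141 = 28674/(-3/17 - 7848) - 5860*1/17141 = 28674/(-133419/17) - 5860/17141 = 28674*(-17/133419) - 5860/17141 = -162486/44473 - 5860/17141 = -3045784306/762311693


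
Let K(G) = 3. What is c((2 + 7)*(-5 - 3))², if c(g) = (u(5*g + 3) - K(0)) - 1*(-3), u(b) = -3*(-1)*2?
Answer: 36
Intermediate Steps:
u(b) = 6 (u(b) = 3*2 = 6)
c(g) = 6 (c(g) = (6 - 1*3) - 1*(-3) = (6 - 3) + 3 = 3 + 3 = 6)
c((2 + 7)*(-5 - 3))² = 6² = 36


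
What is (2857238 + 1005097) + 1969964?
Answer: 5832299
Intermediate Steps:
(2857238 + 1005097) + 1969964 = 3862335 + 1969964 = 5832299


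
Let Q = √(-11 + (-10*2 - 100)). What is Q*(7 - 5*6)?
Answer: -23*I*√131 ≈ -263.25*I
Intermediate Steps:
Q = I*√131 (Q = √(-11 + (-20 - 100)) = √(-11 - 120) = √(-131) = I*√131 ≈ 11.446*I)
Q*(7 - 5*6) = (I*√131)*(7 - 5*6) = (I*√131)*(7 - 30) = (I*√131)*(-23) = -23*I*√131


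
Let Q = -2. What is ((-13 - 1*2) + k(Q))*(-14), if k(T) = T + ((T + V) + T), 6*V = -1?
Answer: 889/3 ≈ 296.33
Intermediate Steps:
V = -⅙ (V = (⅙)*(-1) = -⅙ ≈ -0.16667)
k(T) = -⅙ + 3*T (k(T) = T + ((T - ⅙) + T) = T + ((-⅙ + T) + T) = T + (-⅙ + 2*T) = -⅙ + 3*T)
((-13 - 1*2) + k(Q))*(-14) = ((-13 - 1*2) + (-⅙ + 3*(-2)))*(-14) = ((-13 - 2) + (-⅙ - 6))*(-14) = (-15 - 37/6)*(-14) = -127/6*(-14) = 889/3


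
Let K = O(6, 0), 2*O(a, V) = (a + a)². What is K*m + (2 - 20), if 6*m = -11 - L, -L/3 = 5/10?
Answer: -132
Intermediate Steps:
O(a, V) = 2*a² (O(a, V) = (a + a)²/2 = (2*a)²/2 = (4*a²)/2 = 2*a²)
L = -3/2 (L = -15/10 = -3*½ = -3/2 ≈ -1.5000)
K = 72 (K = 2*6² = 2*36 = 72)
m = -19/12 (m = (-11 - 1*(-3/2))/6 = (-11 + 3/2)/6 = (⅙)*(-19/2) = -19/12 ≈ -1.5833)
K*m + (2 - 20) = 72*(-19/12) + (2 - 20) = -114 - 18 = -132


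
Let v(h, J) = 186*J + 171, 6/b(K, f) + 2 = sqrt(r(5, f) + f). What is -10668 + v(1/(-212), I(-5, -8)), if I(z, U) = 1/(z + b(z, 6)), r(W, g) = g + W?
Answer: -1783851/169 - 1116*sqrt(17)/169 ≈ -10583.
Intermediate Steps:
r(W, g) = W + g
b(K, f) = 6/(-2 + sqrt(5 + 2*f)) (b(K, f) = 6/(-2 + sqrt((5 + f) + f)) = 6/(-2 + sqrt(5 + 2*f)))
I(z, U) = 1/(z + 6/(-2 + sqrt(17))) (I(z, U) = 1/(z + 6/(-2 + sqrt(5 + 2*6))) = 1/(z + 6/(-2 + sqrt(5 + 12))) = 1/(z + 6/(-2 + sqrt(17))))
v(h, J) = 171 + 186*J
-10668 + v(1/(-212), I(-5, -8)) = -10668 + (171 + 186*((2 - sqrt(17))/(-6 - 5*(2 - sqrt(17))))) = -10668 + (171 + 186*((2 - sqrt(17))/(-6 + (-10 + 5*sqrt(17))))) = -10668 + (171 + 186*((2 - sqrt(17))/(-16 + 5*sqrt(17)))) = -10668 + (171 + 186*(2 - sqrt(17))/(-16 + 5*sqrt(17))) = -10497 + 186*(2 - sqrt(17))/(-16 + 5*sqrt(17))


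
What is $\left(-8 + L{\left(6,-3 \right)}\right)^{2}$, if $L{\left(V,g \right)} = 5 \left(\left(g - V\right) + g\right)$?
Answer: $4624$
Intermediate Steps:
$L{\left(V,g \right)} = - 5 V + 10 g$ ($L{\left(V,g \right)} = 5 \left(- V + 2 g\right) = - 5 V + 10 g$)
$\left(-8 + L{\left(6,-3 \right)}\right)^{2} = \left(-8 + \left(\left(-5\right) 6 + 10 \left(-3\right)\right)\right)^{2} = \left(-8 - 60\right)^{2} = \left(-68\right)^{2} = 4624$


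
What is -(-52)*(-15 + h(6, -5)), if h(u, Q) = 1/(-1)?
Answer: -832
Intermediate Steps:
h(u, Q) = -1
-(-52)*(-15 + h(6, -5)) = -(-52)*(-15 - 1) = -(-52)*(-16) = -13*64 = -832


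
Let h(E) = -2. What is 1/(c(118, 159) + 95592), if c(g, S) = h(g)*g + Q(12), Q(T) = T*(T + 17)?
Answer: 1/95704 ≈ 1.0449e-5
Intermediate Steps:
Q(T) = T*(17 + T)
c(g, S) = 348 - 2*g (c(g, S) = -2*g + 12*(17 + 12) = -2*g + 12*29 = -2*g + 348 = 348 - 2*g)
1/(c(118, 159) + 95592) = 1/((348 - 2*118) + 95592) = 1/((348 - 236) + 95592) = 1/(112 + 95592) = 1/95704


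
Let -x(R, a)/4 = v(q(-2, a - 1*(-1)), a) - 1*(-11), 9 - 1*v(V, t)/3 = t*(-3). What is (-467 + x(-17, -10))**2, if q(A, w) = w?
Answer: 67081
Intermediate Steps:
v(V, t) = 27 + 9*t (v(V, t) = 27 - 3*t*(-3) = 27 - (-9)*t = 27 + 9*t)
x(R, a) = -152 - 36*a (x(R, a) = -4*((27 + 9*a) - 1*(-11)) = -4*((27 + 9*a) + 11) = -4*(38 + 9*a) = -152 - 36*a)
(-467 + x(-17, -10))**2 = (-467 + (-152 - 36*(-10)))**2 = (-467 + (-152 + 360))**2 = (-467 + 208)**2 = (-259)**2 = 67081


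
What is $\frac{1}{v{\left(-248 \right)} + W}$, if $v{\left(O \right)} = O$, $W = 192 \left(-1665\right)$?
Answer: $- \frac{1}{319928} \approx -3.1257 \cdot 10^{-6}$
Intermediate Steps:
$W = -319680$
$\frac{1}{v{\left(-248 \right)} + W} = \frac{1}{-248 - 319680} = \frac{1}{-319928} = - \frac{1}{319928}$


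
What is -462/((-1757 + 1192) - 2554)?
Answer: 462/3119 ≈ 0.14812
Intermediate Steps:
-462/((-1757 + 1192) - 2554) = -462/(-565 - 2554) = -462/(-3119) = -462*(-1/3119) = 462/3119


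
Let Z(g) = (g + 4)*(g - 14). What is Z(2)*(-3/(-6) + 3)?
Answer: -252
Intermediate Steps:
Z(g) = (-14 + g)*(4 + g) (Z(g) = (4 + g)*(-14 + g) = (-14 + g)*(4 + g))
Z(2)*(-3/(-6) + 3) = (-56 + 2² - 10*2)*(-3/(-6) + 3) = (-56 + 4 - 20)*(-⅙*(-3) + 3) = -72*(½ + 3) = -72*7/2 = -252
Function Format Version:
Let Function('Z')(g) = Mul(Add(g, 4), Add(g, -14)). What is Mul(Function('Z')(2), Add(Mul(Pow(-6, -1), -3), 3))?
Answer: -252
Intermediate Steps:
Function('Z')(g) = Mul(Add(-14, g), Add(4, g)) (Function('Z')(g) = Mul(Add(4, g), Add(-14, g)) = Mul(Add(-14, g), Add(4, g)))
Mul(Function('Z')(2), Add(Mul(Pow(-6, -1), -3), 3)) = Mul(Add(-56, Pow(2, 2), Mul(-10, 2)), Add(Mul(Pow(-6, -1), -3), 3)) = Mul(Add(-56, 4, -20), Add(Mul(Rational(-1, 6), -3), 3)) = Mul(-72, Add(Rational(1, 2), 3)) = Mul(-72, Rational(7, 2)) = -252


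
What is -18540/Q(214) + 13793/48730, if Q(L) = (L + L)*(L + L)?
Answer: 202900339/1115819540 ≈ 0.18184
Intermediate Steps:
Q(L) = 4*L² (Q(L) = (2*L)*(2*L) = 4*L²)
-18540/Q(214) + 13793/48730 = -18540/(4*214²) + 13793/48730 = -18540/(4*45796) + 13793*(1/48730) = -18540/183184 + 13793/48730 = -18540*1/183184 + 13793/48730 = -4635/45796 + 13793/48730 = 202900339/1115819540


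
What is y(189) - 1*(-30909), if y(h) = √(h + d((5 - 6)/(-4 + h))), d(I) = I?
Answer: 30909 + 2*√1617085/185 ≈ 30923.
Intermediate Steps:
y(h) = √(h - 1/(-4 + h)) (y(h) = √(h + (5 - 6)/(-4 + h)) = √(h - 1/(-4 + h)))
y(189) - 1*(-30909) = √((-1 + 189*(-4 + 189))/(-4 + 189)) - 1*(-30909) = √((-1 + 189*185)/185) + 30909 = √((-1 + 34965)/185) + 30909 = √((1/185)*34964) + 30909 = √(34964/185) + 30909 = 2*√1617085/185 + 30909 = 30909 + 2*√1617085/185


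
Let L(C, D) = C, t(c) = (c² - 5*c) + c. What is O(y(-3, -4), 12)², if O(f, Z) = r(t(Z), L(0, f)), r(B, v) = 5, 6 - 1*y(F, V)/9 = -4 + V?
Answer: 25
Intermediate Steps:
y(F, V) = 90 - 9*V (y(F, V) = 54 - 9*(-4 + V) = 54 + (36 - 9*V) = 90 - 9*V)
t(c) = c² - 4*c
O(f, Z) = 5
O(y(-3, -4), 12)² = 5² = 25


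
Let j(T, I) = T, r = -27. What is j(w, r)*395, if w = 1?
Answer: 395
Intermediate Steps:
j(w, r)*395 = 1*395 = 395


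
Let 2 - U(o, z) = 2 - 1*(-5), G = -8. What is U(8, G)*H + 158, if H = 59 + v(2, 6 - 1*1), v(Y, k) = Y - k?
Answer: -122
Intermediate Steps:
U(o, z) = -5 (U(o, z) = 2 - (2 - 1*(-5)) = 2 - (2 + 5) = 2 - 1*7 = 2 - 7 = -5)
H = 56 (H = 59 + (2 - (6 - 1*1)) = 59 + (2 - (6 - 1)) = 59 + (2 - 1*5) = 59 + (2 - 5) = 59 - 3 = 56)
U(8, G)*H + 158 = -5*56 + 158 = -280 + 158 = -122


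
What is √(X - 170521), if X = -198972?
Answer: I*√369493 ≈ 607.86*I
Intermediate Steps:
√(X - 170521) = √(-198972 - 170521) = √(-369493) = I*√369493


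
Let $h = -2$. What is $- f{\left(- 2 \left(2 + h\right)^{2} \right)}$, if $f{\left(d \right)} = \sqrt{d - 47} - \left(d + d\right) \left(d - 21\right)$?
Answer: $- i \sqrt{47} \approx - 6.8557 i$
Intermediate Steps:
$f{\left(d \right)} = \sqrt{-47 + d} - 2 d \left(-21 + d\right)$
$- f{\left(- 2 \left(2 + h\right)^{2} \right)} = - (\sqrt{-47 - 2 \left(2 - 2\right)^{2}} - 2 \left(- 2 \left(2 - 2\right)^{2}\right)^{2} + 42 \left(- 2 \left(2 - 2\right)^{2}\right)) = - (\sqrt{-47 - 2 \cdot 0^{2}} - 2 \left(- 2 \cdot 0^{2}\right)^{2} + 42 \left(- 2 \cdot 0^{2}\right)) = - (\sqrt{-47 - 0} - 2 \left(\left(-2\right) 0\right)^{2} + 42 \left(\left(-2\right) 0\right)) = - (\sqrt{-47 + 0} - 2 \cdot 0^{2} + 42 \cdot 0) = - (\sqrt{-47} - 0 + 0) = - (i \sqrt{47} + 0 + 0) = - i \sqrt{47}$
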